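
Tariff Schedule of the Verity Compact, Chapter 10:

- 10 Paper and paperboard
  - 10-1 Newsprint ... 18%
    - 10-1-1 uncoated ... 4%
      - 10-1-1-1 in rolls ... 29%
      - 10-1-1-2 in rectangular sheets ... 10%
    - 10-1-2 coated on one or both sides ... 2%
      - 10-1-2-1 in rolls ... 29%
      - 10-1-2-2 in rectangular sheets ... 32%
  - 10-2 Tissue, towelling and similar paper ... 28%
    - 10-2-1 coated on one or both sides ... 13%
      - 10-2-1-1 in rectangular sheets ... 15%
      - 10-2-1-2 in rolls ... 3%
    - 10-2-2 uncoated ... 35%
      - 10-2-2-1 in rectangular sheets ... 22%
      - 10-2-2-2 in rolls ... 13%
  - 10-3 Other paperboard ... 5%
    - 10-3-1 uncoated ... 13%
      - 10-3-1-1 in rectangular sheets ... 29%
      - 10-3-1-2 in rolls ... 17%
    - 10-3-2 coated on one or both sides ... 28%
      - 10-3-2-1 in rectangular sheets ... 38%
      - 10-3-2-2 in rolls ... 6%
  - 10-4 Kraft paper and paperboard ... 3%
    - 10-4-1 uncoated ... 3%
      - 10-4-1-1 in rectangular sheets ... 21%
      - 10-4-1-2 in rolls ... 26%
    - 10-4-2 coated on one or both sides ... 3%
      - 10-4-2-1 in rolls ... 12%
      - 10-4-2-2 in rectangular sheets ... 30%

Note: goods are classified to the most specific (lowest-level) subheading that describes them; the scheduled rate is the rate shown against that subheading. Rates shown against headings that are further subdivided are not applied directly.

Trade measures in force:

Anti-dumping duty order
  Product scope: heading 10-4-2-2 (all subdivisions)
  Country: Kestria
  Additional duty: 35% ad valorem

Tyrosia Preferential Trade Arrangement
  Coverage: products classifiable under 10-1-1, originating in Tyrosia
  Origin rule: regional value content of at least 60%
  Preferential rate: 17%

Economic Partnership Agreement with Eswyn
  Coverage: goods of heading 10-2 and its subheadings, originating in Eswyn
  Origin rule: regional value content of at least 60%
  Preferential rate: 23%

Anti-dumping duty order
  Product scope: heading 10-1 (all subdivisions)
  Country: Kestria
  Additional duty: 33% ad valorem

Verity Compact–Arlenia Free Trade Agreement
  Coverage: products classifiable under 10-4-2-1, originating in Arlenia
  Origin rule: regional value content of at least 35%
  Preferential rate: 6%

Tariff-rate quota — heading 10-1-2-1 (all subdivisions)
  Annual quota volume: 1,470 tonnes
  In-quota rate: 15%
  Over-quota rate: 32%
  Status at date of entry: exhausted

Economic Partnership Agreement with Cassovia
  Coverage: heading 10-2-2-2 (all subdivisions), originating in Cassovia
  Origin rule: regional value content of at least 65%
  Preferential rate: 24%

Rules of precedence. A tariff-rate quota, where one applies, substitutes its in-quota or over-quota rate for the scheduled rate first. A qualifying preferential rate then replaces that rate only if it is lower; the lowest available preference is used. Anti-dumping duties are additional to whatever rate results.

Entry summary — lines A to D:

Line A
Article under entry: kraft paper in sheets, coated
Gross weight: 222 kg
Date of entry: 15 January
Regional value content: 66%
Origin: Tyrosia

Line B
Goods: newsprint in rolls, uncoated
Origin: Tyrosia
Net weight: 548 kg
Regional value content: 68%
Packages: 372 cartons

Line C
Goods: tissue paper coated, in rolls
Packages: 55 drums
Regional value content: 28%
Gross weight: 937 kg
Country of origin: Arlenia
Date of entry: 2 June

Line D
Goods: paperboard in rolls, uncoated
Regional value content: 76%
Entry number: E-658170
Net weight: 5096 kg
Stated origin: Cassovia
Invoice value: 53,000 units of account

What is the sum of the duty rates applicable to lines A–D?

67%

Line A: kraft paper → 10-4; coated → 10-4-2; in sheets → 10-4-2-2. Scheduled 30%. Tyrosia agreement on 10-1-1: 10-4-2-2 not covered. → 30%.
Line B: newsprint → 10-1; uncoated → 10-1-1; in rolls → 10-1-1-1. Scheduled 29%. Tyrosia agreement on 10-1-1: RVC ≥ 60% → 17% available; preferential 17%. → 17%.
Line C: tissue paper → 10-2; coated → 10-2-1; in rolls → 10-2-1-2. Scheduled 3%. Arlenia agreement on 10-4-2-1: 10-2-1-2 not covered. → 3%.
Line D: paperboard → 10-3; uncoated → 10-3-1; in rolls → 10-3-1-2. Scheduled 17%. Cassovia agreement on 10-2-2-2: 10-3-1-2 not covered. → 17%.
Sum: 30% + 17% + 3% + 17% = 67%.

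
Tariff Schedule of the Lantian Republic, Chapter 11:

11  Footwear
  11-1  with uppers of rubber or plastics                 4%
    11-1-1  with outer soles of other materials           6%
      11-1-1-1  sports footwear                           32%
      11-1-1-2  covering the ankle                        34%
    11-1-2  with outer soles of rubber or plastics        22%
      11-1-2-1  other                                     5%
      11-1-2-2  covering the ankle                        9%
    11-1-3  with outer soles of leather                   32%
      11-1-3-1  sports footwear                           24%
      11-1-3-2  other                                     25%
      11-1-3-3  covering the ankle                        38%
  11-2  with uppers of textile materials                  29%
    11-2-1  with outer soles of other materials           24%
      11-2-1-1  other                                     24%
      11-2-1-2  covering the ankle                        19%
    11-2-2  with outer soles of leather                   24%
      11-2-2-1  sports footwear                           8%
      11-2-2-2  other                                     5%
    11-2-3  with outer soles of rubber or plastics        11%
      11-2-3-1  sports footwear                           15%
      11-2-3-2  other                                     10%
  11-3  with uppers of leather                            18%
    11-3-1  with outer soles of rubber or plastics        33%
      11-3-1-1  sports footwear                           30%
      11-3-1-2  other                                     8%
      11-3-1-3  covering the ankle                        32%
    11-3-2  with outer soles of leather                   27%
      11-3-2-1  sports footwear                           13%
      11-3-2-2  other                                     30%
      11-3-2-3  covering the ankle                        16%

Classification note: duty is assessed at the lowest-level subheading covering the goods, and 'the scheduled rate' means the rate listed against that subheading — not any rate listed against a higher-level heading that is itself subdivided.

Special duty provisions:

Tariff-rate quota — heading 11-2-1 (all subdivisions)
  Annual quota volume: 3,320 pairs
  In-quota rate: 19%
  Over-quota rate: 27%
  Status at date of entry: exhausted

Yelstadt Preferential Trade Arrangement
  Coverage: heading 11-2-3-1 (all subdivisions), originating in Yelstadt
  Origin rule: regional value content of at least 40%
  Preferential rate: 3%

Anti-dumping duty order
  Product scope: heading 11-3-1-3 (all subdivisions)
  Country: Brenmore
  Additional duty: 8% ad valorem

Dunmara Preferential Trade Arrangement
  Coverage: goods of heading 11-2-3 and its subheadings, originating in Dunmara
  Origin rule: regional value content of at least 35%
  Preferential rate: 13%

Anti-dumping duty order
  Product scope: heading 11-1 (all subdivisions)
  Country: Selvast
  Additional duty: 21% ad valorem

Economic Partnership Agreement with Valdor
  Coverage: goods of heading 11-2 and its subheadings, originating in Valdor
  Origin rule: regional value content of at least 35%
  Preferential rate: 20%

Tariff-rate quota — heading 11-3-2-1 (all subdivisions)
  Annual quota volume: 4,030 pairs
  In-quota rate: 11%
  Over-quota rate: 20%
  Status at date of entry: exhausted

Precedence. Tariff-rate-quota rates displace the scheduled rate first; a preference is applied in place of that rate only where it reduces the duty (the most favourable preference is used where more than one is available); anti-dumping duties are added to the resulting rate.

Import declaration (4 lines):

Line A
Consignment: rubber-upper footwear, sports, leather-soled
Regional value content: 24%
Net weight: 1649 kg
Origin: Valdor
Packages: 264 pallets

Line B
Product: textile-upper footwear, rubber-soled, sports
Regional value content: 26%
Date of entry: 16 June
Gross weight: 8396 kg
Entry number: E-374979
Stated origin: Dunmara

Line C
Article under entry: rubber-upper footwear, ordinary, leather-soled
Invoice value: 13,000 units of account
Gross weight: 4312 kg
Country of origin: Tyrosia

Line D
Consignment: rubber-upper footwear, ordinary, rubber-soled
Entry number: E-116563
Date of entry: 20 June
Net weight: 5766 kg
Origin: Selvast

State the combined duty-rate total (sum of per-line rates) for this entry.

Line A: rubber-upper → 11-1; leather-soled → 11-1-3; sports → 11-1-3-1. Scheduled 24%. Valdor agreement on 11-2: 11-1-3-1 not covered. → 24%.
Line B: textile-upper → 11-2; rubber-soled → 11-2-3; sports → 11-2-3-1. Scheduled 15%. Dunmara agreement on 11-2-3: RVC < 35%. → 15%.
Line C: rubber-upper → 11-1; leather-soled → 11-1-3; ordinary → 11-1-3-2. Scheduled 25%. No special measure applies. → 25%.
Line D: rubber-upper → 11-1; rubber-soled → 11-1-2; ordinary → 11-1-2-1. Scheduled 5%. anti-dumping (Selvast, 11-1): +21%; total 5% + 21% = 26%. → 26%.
Sum: 24% + 15% + 25% + 26% = 90%.

90%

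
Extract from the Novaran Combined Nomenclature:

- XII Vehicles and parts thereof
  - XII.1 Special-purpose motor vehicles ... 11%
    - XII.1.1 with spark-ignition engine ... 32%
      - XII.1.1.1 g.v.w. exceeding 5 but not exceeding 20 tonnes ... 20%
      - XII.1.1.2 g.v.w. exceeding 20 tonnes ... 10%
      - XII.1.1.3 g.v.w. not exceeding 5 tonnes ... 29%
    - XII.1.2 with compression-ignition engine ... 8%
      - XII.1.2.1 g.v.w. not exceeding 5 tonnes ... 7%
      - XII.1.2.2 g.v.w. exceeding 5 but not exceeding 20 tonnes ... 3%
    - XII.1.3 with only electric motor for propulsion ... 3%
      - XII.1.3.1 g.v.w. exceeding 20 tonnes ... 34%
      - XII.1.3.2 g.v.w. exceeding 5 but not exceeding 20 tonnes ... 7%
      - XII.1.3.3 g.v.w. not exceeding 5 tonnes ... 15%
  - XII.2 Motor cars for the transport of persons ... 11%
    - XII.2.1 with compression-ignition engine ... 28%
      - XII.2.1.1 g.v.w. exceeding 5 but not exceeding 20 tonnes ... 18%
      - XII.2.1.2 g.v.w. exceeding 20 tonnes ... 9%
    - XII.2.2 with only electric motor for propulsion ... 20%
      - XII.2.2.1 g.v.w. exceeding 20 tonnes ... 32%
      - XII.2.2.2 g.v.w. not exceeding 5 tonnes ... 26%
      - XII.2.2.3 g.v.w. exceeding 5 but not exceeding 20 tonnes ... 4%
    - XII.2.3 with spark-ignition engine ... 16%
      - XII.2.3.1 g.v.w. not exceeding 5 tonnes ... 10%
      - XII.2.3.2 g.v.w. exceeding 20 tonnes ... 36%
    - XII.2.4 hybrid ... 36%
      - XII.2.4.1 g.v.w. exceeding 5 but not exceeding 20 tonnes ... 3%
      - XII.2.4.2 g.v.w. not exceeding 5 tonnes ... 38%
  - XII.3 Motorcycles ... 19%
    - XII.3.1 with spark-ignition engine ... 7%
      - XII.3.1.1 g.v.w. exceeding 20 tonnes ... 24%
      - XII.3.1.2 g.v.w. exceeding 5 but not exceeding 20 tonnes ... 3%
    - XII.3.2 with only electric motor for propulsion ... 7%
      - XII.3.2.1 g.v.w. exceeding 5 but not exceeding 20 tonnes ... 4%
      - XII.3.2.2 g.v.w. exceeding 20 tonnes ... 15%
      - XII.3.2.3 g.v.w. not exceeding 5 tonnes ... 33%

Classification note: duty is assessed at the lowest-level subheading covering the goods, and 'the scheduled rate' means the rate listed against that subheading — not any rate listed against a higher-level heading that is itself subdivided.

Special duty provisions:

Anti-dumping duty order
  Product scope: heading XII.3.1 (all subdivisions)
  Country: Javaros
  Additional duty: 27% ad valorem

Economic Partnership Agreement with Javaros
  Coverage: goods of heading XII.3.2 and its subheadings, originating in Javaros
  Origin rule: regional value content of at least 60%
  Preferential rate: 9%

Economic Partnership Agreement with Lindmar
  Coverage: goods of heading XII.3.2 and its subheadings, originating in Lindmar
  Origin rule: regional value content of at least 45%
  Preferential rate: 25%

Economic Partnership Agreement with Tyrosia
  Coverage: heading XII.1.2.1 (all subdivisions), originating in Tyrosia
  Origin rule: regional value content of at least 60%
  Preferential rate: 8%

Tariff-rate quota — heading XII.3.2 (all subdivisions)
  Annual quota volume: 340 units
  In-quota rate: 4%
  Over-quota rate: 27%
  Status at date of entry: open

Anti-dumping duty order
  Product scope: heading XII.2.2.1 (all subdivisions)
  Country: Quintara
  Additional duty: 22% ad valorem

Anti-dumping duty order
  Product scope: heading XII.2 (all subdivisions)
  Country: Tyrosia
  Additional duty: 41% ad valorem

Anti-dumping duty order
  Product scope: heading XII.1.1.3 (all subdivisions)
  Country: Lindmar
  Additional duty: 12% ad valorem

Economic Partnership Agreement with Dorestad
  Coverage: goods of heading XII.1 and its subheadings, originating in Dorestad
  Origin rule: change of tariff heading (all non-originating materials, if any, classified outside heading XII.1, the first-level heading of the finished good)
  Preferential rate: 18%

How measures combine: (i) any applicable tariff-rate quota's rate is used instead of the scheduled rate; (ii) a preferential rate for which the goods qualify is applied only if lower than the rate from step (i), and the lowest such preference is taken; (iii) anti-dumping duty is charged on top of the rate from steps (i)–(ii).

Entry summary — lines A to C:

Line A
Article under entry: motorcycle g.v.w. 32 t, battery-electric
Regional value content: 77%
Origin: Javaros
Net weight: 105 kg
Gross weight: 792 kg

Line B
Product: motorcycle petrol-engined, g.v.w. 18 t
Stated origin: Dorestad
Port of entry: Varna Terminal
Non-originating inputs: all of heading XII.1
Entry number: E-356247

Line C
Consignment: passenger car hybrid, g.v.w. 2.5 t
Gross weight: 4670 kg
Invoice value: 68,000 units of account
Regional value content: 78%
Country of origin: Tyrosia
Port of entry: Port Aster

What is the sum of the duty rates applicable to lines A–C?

Line A: motorcycle → XII.3; battery-electric → XII.3.2; g.v.w. 32 t → XII.3.2.2. Scheduled 15%. quota on XII.3.2 open → in-quota 4%; Javaros agreement on XII.3.2: RVC ≥ 60% → 9% available; preference 9% not lower than 4% → no reduction. → 4%.
Line B: motorcycle → XII.3; petrol-engined → XII.3.1; g.v.w. 18 t → XII.3.1.2. Scheduled 3%. Dorestad agreement on XII.1: XII.3.1.2 not covered. → 3%.
Line C: passenger car → XII.2; hybrid → XII.2.4; g.v.w. 2.5 t → XII.2.4.2. Scheduled 38%. Tyrosia agreement on XII.1.2.1: XII.2.4.2 not covered; anti-dumping (Tyrosia, XII.2): +41%; total 38% + 41% = 79%. → 79%.
Sum: 4% + 3% + 79% = 86%.

86%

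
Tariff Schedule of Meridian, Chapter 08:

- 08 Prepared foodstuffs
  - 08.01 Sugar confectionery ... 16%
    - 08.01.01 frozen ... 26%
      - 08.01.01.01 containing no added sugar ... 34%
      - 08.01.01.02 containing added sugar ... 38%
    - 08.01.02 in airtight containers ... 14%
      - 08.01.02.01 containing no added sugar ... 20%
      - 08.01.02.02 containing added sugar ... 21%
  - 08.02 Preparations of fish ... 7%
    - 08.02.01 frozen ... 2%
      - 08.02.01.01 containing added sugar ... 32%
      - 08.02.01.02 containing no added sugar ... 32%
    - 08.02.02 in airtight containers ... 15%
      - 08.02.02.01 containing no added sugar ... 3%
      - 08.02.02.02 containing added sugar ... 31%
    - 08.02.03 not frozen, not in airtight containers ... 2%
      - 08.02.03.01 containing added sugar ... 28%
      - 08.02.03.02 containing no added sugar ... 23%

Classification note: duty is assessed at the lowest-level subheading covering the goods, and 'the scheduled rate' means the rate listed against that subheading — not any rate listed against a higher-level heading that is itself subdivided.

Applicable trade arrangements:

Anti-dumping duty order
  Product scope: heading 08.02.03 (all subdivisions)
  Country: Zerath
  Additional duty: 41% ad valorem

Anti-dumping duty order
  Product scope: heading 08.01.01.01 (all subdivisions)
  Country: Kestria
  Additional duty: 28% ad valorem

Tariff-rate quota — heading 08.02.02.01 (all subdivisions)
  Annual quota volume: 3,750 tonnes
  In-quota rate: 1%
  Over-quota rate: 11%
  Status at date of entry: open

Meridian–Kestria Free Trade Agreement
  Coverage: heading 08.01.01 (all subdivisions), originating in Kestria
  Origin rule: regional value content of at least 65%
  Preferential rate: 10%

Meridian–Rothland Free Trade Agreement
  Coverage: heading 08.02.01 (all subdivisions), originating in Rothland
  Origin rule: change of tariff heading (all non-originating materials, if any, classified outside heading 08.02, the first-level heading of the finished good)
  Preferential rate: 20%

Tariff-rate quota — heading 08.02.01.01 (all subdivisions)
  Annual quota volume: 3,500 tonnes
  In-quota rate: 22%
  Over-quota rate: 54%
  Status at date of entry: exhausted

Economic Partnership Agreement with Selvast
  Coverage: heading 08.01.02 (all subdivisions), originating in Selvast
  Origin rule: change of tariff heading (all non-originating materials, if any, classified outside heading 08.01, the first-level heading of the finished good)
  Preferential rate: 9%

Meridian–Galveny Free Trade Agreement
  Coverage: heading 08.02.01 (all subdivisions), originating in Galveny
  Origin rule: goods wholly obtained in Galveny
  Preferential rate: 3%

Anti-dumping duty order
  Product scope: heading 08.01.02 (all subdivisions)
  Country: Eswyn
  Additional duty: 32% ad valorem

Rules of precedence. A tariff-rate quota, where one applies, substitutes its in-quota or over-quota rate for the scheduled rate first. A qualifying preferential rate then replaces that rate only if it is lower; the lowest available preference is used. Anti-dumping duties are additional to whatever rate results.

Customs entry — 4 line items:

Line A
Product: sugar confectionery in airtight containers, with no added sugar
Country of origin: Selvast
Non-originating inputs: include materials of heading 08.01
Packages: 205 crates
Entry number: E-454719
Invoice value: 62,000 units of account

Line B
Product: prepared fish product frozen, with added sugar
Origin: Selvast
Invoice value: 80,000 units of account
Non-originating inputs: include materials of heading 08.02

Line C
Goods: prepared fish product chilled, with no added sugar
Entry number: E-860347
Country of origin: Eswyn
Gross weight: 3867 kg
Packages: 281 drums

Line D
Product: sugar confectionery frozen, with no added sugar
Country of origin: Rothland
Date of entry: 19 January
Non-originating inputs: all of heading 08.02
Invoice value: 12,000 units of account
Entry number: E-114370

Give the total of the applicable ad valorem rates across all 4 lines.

Line A: sugar confectionery → 08.01; in airtight containers → 08.01.02; with no added sugar → 08.01.02.01. Scheduled 20%. Selvast agreement on 08.01.02: CTH not met. → 20%.
Line B: prepared fish product → 08.02; frozen → 08.02.01; with added sugar → 08.02.01.01. Scheduled 32%. quota on 08.02.01.01 exhausted → over-quota 54%; Selvast agreement on 08.01.02: 08.02.01.01 not covered. → 54%.
Line C: prepared fish product → 08.02; chilled → 08.02.03; with no added sugar → 08.02.03.02. Scheduled 23%. No special measure applies. → 23%.
Line D: sugar confectionery → 08.01; frozen → 08.01.01; with no added sugar → 08.01.01.01. Scheduled 34%. Rothland agreement on 08.02.01: 08.01.01.01 not covered. → 34%.
Sum: 20% + 54% + 23% + 34% = 131%.

131%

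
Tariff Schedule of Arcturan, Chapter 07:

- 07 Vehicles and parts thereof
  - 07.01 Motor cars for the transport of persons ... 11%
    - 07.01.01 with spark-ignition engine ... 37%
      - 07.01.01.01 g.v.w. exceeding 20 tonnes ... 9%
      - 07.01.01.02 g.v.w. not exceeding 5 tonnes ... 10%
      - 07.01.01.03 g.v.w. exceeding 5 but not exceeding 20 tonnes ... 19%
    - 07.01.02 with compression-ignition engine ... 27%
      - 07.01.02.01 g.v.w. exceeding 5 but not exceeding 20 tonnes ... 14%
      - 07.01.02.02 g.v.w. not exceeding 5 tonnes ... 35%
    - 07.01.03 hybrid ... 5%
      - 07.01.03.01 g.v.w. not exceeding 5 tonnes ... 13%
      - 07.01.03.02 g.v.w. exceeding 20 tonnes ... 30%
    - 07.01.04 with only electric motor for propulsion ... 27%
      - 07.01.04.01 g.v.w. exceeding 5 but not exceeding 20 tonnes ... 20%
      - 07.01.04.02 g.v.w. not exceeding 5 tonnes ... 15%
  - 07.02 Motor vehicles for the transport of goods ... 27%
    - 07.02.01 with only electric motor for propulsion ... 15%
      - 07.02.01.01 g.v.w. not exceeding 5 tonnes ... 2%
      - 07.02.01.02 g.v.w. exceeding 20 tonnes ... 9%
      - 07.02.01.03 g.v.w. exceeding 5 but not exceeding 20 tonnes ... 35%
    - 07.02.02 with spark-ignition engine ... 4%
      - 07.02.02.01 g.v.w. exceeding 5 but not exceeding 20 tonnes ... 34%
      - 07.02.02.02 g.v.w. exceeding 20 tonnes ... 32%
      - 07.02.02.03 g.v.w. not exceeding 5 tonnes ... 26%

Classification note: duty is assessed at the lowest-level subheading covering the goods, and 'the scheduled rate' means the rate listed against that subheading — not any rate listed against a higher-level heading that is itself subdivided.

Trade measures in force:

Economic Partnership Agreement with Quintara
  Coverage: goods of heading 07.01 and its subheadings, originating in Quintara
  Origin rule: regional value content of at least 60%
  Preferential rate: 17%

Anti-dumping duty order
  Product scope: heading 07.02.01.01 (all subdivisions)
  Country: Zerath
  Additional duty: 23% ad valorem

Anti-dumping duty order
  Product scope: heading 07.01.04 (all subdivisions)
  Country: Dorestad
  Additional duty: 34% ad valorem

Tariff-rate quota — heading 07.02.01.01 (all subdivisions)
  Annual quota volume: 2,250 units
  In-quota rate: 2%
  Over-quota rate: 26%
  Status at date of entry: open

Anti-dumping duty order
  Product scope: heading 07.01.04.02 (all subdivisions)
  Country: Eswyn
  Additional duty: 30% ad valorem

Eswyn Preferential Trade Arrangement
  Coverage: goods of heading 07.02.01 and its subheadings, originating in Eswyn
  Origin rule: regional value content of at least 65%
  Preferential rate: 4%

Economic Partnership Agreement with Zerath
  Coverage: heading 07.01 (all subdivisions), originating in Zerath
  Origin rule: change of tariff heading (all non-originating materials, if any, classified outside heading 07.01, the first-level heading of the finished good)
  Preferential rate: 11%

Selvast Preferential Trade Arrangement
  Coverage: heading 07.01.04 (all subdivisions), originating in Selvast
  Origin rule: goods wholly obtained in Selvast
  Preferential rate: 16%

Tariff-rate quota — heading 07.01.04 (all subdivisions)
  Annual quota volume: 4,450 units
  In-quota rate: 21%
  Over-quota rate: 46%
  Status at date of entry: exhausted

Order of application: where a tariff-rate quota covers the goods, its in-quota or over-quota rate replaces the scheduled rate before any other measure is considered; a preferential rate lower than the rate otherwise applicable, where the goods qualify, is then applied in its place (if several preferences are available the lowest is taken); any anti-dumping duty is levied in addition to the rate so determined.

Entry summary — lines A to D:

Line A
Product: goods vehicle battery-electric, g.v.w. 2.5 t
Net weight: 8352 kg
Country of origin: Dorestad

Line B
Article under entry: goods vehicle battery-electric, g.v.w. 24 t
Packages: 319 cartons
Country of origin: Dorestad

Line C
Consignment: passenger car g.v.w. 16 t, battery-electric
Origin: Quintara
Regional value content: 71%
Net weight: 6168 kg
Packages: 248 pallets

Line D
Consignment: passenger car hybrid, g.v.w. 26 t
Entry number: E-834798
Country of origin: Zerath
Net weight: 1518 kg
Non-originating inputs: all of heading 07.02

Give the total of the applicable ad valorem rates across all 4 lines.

Line A: goods vehicle → 07.02; battery-electric → 07.02.01; g.v.w. 2.5 t → 07.02.01.01. Scheduled 2%. quota on 07.02.01.01 open → in-quota 2%. → 2%.
Line B: goods vehicle → 07.02; battery-electric → 07.02.01; g.v.w. 24 t → 07.02.01.02. Scheduled 9%. No special measure applies. → 9%.
Line C: passenger car → 07.01; battery-electric → 07.01.04; g.v.w. 16 t → 07.01.04.01. Scheduled 20%. quota on 07.01.04 exhausted → over-quota 46%; Quintara agreement on 07.01: RVC ≥ 60% → 17% available; preferential 17%. → 17%.
Line D: passenger car → 07.01; hybrid → 07.01.03; g.v.w. 26 t → 07.01.03.02. Scheduled 30%. Zerath agreement on 07.01: CTH met → 11% available; preferential 11%. → 11%.
Sum: 2% + 9% + 17% + 11% = 39%.

39%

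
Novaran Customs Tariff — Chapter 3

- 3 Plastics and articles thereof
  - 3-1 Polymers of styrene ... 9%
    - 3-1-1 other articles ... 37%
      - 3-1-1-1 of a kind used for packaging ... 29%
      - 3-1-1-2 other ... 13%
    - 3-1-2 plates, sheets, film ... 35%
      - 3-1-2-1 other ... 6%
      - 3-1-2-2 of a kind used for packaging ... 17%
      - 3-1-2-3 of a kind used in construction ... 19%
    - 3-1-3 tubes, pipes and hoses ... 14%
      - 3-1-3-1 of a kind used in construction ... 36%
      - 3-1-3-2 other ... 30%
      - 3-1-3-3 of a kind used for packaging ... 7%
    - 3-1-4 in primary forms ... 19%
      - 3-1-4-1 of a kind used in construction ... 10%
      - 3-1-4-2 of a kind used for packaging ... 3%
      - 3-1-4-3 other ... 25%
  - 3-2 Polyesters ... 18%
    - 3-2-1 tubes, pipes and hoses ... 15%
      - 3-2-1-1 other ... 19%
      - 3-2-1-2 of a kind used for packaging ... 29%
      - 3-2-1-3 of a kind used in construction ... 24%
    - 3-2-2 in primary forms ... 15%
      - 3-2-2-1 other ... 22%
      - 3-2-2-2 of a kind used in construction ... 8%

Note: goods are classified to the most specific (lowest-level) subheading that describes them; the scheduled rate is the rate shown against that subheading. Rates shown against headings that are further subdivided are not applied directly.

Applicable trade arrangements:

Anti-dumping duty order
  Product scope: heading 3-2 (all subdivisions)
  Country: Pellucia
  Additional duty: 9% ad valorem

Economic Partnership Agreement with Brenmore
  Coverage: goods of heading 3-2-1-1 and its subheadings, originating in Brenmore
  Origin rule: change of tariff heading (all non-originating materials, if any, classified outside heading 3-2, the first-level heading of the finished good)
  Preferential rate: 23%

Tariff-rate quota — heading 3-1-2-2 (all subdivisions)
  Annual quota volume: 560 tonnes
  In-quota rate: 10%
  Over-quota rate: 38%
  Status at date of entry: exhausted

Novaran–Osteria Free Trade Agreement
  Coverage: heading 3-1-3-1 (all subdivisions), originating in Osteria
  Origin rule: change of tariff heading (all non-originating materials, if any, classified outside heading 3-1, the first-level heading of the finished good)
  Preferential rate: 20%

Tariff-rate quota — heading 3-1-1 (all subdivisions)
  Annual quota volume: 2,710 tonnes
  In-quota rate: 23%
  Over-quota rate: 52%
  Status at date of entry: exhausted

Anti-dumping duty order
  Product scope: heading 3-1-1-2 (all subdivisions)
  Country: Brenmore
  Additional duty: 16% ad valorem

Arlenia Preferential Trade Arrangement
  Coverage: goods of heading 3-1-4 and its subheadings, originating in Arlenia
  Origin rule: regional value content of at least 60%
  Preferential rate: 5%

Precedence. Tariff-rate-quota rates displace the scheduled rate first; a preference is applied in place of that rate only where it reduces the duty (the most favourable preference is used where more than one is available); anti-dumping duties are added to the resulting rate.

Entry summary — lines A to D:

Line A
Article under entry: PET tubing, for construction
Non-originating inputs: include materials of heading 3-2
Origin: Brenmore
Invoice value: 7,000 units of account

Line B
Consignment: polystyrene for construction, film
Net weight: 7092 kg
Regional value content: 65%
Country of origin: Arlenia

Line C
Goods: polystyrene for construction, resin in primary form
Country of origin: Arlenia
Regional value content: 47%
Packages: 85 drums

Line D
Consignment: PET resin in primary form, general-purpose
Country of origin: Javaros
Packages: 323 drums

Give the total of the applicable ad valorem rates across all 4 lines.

Line A: PET → 3-2; tubing → 3-2-1; for construction → 3-2-1-3. Scheduled 24%. Brenmore agreement on 3-2-1-1: 3-2-1-3 not covered. → 24%.
Line B: polystyrene → 3-1; film → 3-1-2; for construction → 3-1-2-3. Scheduled 19%. Arlenia agreement on 3-1-4: 3-1-2-3 not covered. → 19%.
Line C: polystyrene → 3-1; resin in primary form → 3-1-4; for construction → 3-1-4-1. Scheduled 10%. Arlenia agreement on 3-1-4: RVC < 60%. → 10%.
Line D: PET → 3-2; resin in primary form → 3-2-2; general-purpose → 3-2-2-1. Scheduled 22%. No special measure applies. → 22%.
Sum: 24% + 19% + 10% + 22% = 75%.

75%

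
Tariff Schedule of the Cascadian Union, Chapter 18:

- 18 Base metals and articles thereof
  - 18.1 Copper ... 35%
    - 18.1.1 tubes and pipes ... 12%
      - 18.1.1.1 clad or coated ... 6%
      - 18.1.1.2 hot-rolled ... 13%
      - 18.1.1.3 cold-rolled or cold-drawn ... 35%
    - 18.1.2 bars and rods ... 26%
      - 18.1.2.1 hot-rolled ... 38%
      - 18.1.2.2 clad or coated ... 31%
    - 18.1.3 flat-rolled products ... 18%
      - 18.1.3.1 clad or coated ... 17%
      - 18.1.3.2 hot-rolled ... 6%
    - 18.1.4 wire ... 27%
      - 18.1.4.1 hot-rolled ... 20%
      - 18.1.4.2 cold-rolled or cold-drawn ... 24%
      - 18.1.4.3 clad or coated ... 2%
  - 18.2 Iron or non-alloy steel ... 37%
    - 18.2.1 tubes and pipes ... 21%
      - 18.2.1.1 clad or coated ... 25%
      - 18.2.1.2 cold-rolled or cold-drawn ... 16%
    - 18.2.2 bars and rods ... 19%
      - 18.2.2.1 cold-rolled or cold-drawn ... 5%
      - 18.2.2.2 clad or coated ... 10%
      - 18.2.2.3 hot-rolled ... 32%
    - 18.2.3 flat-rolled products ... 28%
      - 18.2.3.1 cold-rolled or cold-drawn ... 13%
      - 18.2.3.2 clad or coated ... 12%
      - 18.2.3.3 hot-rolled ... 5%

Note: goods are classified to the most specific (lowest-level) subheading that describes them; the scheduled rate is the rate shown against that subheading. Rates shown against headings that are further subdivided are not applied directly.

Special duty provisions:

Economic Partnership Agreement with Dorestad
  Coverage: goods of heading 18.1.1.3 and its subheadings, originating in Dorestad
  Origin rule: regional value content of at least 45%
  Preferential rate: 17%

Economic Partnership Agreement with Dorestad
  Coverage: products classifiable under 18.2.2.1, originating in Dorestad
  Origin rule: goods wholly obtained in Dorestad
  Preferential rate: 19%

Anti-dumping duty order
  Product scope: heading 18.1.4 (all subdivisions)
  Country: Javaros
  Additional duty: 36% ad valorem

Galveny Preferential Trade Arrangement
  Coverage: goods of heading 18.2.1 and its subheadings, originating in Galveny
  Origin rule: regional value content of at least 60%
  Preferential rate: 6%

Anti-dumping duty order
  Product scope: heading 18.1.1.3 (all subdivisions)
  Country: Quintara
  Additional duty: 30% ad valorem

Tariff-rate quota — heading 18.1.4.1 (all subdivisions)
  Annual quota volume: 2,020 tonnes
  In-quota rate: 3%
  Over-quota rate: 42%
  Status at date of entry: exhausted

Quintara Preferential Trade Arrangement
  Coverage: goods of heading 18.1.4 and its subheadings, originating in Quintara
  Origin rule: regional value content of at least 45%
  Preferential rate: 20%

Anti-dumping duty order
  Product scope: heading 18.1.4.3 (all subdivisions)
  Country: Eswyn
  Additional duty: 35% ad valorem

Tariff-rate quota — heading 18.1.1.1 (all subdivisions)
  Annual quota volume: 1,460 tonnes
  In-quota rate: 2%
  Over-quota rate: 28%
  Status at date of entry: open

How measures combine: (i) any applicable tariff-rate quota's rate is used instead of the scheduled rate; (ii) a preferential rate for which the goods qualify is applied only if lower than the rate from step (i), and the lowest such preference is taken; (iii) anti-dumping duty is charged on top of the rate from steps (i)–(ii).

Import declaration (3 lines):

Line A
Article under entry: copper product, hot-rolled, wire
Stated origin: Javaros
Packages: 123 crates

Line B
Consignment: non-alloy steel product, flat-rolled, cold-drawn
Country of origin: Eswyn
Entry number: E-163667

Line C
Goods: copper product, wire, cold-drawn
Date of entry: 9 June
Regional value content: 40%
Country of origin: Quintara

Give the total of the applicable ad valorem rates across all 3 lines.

Line A: copper → 18.1; wire → 18.1.4; hot-rolled → 18.1.4.1. Scheduled 20%. quota on 18.1.4.1 exhausted → over-quota 42%; anti-dumping (Javaros, 18.1.4): +36%; total 42% + 36% = 78%. → 78%.
Line B: non-alloy steel → 18.2; flat-rolled → 18.2.3; cold-drawn → 18.2.3.1. Scheduled 13%. No special measure applies. → 13%.
Line C: copper → 18.1; wire → 18.1.4; cold-drawn → 18.1.4.2. Scheduled 24%. Quintara agreement on 18.1.4: RVC < 45%. → 24%.
Sum: 78% + 13% + 24% = 115%.

115%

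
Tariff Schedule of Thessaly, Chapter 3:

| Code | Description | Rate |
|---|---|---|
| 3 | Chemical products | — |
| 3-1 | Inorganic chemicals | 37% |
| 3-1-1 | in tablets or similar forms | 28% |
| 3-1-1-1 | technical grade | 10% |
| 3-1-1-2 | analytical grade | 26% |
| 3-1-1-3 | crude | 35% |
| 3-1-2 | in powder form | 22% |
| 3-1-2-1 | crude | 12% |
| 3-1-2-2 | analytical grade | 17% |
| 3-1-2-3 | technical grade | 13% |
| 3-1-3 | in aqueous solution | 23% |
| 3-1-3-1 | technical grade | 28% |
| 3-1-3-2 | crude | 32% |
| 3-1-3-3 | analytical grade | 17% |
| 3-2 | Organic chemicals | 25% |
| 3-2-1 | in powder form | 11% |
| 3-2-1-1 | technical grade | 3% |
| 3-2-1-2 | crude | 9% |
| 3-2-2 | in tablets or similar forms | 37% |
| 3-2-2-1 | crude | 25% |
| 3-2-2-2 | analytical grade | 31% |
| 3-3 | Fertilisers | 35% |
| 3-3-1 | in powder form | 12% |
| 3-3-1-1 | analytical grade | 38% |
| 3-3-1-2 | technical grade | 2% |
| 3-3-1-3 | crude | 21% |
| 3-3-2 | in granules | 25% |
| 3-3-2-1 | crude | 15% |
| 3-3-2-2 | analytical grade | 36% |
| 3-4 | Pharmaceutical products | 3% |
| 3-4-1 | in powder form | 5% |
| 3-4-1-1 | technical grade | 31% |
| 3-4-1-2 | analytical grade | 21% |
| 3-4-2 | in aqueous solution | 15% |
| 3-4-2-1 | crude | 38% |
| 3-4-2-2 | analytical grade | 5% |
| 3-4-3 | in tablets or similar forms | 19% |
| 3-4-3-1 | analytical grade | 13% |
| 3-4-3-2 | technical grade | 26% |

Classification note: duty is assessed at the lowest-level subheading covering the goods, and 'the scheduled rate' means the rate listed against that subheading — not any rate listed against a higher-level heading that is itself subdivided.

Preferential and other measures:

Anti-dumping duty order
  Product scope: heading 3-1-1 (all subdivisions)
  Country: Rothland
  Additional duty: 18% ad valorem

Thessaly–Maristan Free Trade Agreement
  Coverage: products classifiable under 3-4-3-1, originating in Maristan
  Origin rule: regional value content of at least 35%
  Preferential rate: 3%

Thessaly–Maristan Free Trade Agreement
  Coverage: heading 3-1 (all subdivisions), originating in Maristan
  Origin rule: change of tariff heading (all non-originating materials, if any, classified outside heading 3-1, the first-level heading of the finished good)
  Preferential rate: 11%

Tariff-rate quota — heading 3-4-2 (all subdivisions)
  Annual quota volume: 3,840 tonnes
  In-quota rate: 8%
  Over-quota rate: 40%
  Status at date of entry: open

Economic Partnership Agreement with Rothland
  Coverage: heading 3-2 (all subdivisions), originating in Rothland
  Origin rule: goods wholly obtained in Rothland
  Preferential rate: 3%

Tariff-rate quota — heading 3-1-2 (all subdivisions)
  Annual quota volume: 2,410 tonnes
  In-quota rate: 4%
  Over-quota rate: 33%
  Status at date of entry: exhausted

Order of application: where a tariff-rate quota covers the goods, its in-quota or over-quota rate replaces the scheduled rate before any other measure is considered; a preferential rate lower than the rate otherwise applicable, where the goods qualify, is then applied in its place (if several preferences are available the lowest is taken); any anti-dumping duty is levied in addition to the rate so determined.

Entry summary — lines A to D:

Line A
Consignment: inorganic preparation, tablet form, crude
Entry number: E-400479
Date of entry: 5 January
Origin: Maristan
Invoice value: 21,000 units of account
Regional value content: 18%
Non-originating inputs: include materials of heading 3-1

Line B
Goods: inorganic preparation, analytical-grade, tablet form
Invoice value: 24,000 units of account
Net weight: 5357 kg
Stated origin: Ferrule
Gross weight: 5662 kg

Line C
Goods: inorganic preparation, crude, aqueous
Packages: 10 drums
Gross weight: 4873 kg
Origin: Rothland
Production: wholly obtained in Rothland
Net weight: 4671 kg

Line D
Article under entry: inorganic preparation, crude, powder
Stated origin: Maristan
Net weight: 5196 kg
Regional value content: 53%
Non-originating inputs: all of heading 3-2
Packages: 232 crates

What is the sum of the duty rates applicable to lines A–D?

Line A: inorganic → 3-1; tablet form → 3-1-1; crude → 3-1-1-3. Scheduled 35%. Maristan agreement on 3-4-3-1: 3-1-1-3 not covered; Maristan agreement on 3-1: CTH not met. → 35%.
Line B: inorganic → 3-1; tablet form → 3-1-1; analytical-grade → 3-1-1-2. Scheduled 26%. No special measure applies. → 26%.
Line C: inorganic → 3-1; aqueous → 3-1-3; crude → 3-1-3-2. Scheduled 32%. Rothland agreement on 3-2: 3-1-3-2 not covered. → 32%.
Line D: inorganic → 3-1; powder → 3-1-2; crude → 3-1-2-1. Scheduled 12%. quota on 3-1-2 exhausted → over-quota 33%; Maristan agreement on 3-4-3-1: 3-1-2-1 not covered; Maristan agreement on 3-1: CTH met → 11% available; preferential 11%. → 11%.
Sum: 35% + 26% + 32% + 11% = 104%.

104%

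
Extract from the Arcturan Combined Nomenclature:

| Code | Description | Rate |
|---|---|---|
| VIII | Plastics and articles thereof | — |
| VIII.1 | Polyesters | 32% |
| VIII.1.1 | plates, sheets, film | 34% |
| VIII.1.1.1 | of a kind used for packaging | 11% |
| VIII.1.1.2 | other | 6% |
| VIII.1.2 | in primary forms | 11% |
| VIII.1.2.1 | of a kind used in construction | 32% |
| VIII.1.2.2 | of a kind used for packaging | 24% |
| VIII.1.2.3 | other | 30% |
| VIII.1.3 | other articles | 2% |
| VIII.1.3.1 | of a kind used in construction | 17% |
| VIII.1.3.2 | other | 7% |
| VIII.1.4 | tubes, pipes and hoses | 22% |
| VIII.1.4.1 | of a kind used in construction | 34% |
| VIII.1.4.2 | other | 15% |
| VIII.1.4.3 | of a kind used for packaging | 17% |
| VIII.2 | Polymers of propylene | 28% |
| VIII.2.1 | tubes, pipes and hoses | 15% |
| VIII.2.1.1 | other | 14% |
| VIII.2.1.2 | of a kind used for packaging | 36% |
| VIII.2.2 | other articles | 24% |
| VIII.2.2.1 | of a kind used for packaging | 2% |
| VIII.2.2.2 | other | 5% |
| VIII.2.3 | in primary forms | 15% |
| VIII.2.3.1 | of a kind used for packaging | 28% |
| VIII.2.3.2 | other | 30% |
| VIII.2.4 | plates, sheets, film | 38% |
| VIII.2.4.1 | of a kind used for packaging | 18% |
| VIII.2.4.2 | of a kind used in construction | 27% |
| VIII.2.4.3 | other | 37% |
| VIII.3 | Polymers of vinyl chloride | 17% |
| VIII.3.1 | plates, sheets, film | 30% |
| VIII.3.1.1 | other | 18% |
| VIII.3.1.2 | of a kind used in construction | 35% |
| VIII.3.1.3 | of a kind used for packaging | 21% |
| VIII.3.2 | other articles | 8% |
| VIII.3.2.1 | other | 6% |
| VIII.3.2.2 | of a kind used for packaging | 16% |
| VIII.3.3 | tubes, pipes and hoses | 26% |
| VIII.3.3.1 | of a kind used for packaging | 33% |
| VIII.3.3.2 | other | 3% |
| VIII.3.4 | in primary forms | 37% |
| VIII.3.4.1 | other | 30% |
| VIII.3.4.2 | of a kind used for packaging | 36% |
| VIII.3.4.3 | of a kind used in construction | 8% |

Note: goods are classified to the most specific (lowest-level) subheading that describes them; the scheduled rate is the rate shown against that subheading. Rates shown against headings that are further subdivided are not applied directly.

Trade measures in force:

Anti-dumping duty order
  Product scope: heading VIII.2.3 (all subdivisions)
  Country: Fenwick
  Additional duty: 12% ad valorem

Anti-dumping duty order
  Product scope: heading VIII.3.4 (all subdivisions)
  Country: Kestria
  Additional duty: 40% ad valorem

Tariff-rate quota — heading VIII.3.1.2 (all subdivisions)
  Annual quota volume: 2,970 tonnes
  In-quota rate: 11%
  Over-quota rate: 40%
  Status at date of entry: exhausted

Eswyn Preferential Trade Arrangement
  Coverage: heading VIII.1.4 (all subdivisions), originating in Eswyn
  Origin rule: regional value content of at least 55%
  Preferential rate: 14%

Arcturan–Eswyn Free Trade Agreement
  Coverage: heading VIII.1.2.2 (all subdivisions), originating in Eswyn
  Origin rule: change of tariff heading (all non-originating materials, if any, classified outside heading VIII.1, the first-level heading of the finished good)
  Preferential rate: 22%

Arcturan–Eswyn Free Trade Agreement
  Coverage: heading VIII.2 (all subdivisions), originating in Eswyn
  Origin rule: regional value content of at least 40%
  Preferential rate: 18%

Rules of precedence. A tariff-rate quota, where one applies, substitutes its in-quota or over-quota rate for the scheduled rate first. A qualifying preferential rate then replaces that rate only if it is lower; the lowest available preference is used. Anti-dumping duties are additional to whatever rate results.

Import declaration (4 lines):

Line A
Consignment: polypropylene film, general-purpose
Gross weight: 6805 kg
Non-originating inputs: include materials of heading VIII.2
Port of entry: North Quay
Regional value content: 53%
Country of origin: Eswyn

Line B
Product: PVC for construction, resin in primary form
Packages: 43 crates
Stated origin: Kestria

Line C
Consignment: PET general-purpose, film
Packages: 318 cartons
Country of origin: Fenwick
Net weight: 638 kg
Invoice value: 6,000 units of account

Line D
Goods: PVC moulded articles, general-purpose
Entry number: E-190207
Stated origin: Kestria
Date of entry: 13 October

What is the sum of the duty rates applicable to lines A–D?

78%

Line A: polypropylene → VIII.2; film → VIII.2.4; general-purpose → VIII.2.4.3. Scheduled 37%. Eswyn agreement on VIII.1.4: VIII.2.4.3 not covered; Eswyn agreement on VIII.1.2.2: VIII.2.4.3 not covered; Eswyn agreement on VIII.2: RVC ≥ 40% → 18% available; preferential 18%. → 18%.
Line B: PVC → VIII.3; resin in primary form → VIII.3.4; for construction → VIII.3.4.3. Scheduled 8%. anti-dumping (Kestria, VIII.3.4): +40%; total 8% + 40% = 48%. → 48%.
Line C: PET → VIII.1; film → VIII.1.1; general-purpose → VIII.1.1.2. Scheduled 6%. No special measure applies. → 6%.
Line D: PVC → VIII.3; moulded articles → VIII.3.2; general-purpose → VIII.3.2.1. Scheduled 6%. No special measure applies. → 6%.
Sum: 18% + 48% + 6% + 6% = 78%.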